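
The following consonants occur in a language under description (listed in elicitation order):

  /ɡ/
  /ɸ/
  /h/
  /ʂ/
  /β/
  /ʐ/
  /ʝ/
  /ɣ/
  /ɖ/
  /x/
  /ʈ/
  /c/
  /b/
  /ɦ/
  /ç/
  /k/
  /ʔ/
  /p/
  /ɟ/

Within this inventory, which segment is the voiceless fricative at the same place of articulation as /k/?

/k/ is a voiceless velar stop.
The voiceless fricative at the same place is a voiceless velar fricative — in this inventory, /x/.

/x/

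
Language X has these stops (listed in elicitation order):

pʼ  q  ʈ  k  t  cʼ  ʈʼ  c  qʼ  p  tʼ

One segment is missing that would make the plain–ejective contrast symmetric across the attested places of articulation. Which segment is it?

Plain: /p/ (bilabial), /t/ (alveolar), /ʈ/ (retroflex), /c/ (palatal), /k/ (velar), /q/ (uvular).
Ejective: /pʼ/ (bilabial), /tʼ/ (alveolar), /ʈʼ/ (retroflex), /cʼ/ (palatal), /qʼ/ (uvular).
The velar row has no ejective member, so the gap is the ejective velar stop /kʼ/.

/kʼ/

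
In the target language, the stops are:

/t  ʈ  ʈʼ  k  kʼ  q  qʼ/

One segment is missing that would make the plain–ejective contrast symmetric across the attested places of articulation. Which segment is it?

alveolar: plain /t/, ejective —.
retroflex: plain /ʈ/, ejective /ʈʼ/.
velar: plain /k/, ejective /kʼ/.
uvular: plain /q/, ejective /qʼ/.
The alveolar row has no ejective member, so the gap is the ejective alveolar stop /tʼ/.

/tʼ/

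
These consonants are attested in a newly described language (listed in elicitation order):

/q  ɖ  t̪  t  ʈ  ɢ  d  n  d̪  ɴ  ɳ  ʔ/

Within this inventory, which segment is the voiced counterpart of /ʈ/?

/ʈ/ is a voiceless retroflex stop.
The voiced counterpart is a voiced retroflex stop — in this inventory, /ɖ/.

/ɖ/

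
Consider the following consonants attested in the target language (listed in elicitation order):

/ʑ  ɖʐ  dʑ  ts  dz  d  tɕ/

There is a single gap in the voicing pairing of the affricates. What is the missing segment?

/ʈʂ/

Voiceless: /ts/ (alveolar), /tɕ/ (alveolo-palatal).
Voiced: /dz/ (alveolar), /ɖʐ/ (retroflex), /dʑ/ (alveolo-palatal).
The retroflex row has no voiceless member, so the gap is the voiceless retroflex affricate /ʈʂ/.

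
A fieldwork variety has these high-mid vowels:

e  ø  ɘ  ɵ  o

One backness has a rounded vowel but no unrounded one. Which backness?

Unrounded: /e/ (front), /ɘ/ (central).
Rounded: /ø/ (front), /ɵ/ (central), /o/ (back).
Every backness has an unrounded member except back, where /ɤ/ would be expected.

back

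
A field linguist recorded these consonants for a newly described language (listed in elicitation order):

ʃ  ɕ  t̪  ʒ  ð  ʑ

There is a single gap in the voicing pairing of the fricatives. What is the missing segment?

/θ/

Voiceless: /ʃ/ (postalveolar), /ɕ/ (alveolo-palatal).
Voiced: /ð/ (dental), /ʒ/ (postalveolar), /ʑ/ (alveolo-palatal).
The dental row has no voiceless member, so the gap is the voiceless dental fricative /θ/.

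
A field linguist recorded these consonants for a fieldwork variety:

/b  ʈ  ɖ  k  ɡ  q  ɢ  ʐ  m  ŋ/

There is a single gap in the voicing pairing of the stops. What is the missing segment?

/p/

place of articulation  voiceless  voiced  
bilabial          —         b       
retroflex         ʈ         ɖ       
velar             k         ɡ       
uvular            q         ɢ       
The bilabial row has no voiceless member, so the gap is the voiceless bilabial stop /p/.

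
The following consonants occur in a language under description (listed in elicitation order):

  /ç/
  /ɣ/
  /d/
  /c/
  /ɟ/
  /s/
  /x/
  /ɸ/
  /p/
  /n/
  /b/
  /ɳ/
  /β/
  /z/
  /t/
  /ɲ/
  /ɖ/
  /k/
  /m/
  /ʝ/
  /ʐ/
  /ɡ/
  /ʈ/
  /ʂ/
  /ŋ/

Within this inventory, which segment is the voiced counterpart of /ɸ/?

/β/

/ɸ/ is a voiceless bilabial fricative.
The voiced counterpart is a voiced bilabial fricative — in this inventory, /β/.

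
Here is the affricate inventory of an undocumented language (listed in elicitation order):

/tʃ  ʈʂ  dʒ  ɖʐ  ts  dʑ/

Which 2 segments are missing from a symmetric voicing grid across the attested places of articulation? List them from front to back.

alveolar: voiceless /ts/, voiced —.
postalveolar: voiceless /tʃ/, voiced /dʒ/.
retroflex: voiceless /ʈʂ/, voiced /ɖʐ/.
alveolo-palatal: voiceless —, voiced /dʑ/.
Gaps, from front to back: alveolar lacks voiced (/dz/); alveolo-palatal lacks voiceless (/tɕ/).

/dz/, /tɕ/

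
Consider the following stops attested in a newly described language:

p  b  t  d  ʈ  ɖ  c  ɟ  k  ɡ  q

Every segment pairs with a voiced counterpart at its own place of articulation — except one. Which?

/q/

Bilabial: /p/ ~ /b/
Alveolar: /t/ ~ /d/
Retroflex: /ʈ/ ~ /ɖ/
Palatal: /c/ ~ /ɟ/
Velar: /k/ ~ /ɡ/
Uvular: only /q/ (voiceless); no voiced partner.
So /q/ is the unpaired segment.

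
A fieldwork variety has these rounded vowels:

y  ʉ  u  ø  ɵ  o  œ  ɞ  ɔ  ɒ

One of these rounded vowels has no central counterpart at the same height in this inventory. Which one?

/ɒ/

High: /y/ ~ /ʉ/ ~ /u/
High-mid: /ø/ ~ /ɵ/ ~ /o/
Low-mid: /œ/ ~ /ɞ/ ~ /ɔ/
Low: only /ɒ/ (back); no central partner.
So /ɒ/ is the unpaired segment.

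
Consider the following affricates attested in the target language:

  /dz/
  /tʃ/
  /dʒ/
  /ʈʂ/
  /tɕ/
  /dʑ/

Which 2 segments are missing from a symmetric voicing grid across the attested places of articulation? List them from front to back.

alveolar: voiceless —, voiced /dz/.
postalveolar: voiceless /tʃ/, voiced /dʒ/.
retroflex: voiceless /ʈʂ/, voiced —.
alveolo-palatal: voiceless /tɕ/, voiced /dʑ/.
Gaps, from front to back: alveolar lacks voiceless (/ts/); retroflex lacks voiced (/ɖʐ/).

/ts/, /ɖʐ/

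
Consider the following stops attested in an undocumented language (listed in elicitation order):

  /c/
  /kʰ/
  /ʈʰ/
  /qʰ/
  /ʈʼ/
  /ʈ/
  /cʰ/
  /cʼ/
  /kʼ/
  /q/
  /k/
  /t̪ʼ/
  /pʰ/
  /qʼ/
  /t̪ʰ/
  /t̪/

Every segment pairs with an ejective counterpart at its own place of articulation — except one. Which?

/pʰ/

Dental: /t̪/ ~ /t̪ʰ/ ~ /t̪ʼ/
Retroflex: /ʈ/ ~ /ʈʰ/ ~ /ʈʼ/
Palatal: /c/ ~ /cʰ/ ~ /cʼ/
Velar: /k/ ~ /kʰ/ ~ /kʼ/
Uvular: /q/ ~ /qʰ/ ~ /qʼ/
Bilabial: only /pʰ/ (aspirated); no ejective partner.
So /pʰ/ is the unpaired segment.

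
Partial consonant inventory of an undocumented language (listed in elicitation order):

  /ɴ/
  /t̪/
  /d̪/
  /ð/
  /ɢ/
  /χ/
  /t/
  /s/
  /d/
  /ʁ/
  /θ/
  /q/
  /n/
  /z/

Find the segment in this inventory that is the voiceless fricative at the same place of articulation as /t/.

/t/ is a voiceless alveolar stop.
The voiceless fricative at the same place is a voiceless alveolar fricative — in this inventory, /s/.

/s/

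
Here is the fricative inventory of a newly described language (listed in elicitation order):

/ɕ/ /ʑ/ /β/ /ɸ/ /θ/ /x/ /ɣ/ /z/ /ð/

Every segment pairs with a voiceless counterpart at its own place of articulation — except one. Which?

Bilabial: /ɸ/ ~ /β/
Dental: /θ/ ~ /ð/
Alveolo-palatal: /ɕ/ ~ /ʑ/
Velar: /x/ ~ /ɣ/
Alveolar: only /z/ (voiced); no voiceless partner.
So /z/ is the unpaired segment.

/z/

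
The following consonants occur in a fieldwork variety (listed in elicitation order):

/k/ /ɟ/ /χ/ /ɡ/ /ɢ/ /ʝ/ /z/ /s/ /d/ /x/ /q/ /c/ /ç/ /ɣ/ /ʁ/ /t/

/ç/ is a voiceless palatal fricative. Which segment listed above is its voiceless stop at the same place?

/c/

The voiceless stop at the same place is a voiceless palatal stop — in this inventory, /c/.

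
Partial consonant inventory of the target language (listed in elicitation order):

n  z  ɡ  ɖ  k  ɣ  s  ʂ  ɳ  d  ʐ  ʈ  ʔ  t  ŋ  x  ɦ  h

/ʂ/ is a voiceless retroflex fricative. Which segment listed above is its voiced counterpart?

The voiced counterpart is a voiced retroflex fricative — in this inventory, /ʐ/.

/ʐ/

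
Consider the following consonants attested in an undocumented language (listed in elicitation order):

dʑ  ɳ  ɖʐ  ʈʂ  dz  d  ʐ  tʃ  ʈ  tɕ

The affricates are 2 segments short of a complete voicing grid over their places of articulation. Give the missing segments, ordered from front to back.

Voiceless: /tʃ/ (postalveolar), /ʈʂ/ (retroflex), /tɕ/ (alveolo-palatal).
Voiced: /dz/ (alveolar), /ɖʐ/ (retroflex), /dʑ/ (alveolo-palatal).
Gaps, from front to back: alveolar lacks voiceless (/ts/); postalveolar lacks voiced (/dʒ/).

/ts/, /dʒ/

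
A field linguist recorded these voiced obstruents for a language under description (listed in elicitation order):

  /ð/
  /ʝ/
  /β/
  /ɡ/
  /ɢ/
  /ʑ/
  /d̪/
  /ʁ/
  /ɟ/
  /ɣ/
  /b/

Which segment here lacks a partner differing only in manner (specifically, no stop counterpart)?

Bilabial: /b/ ~ /β/
Dental: /d̪/ ~ /ð/
Palatal: /ɟ/ ~ /ʝ/
Velar: /ɡ/ ~ /ɣ/
Uvular: /ɢ/ ~ /ʁ/
Alveolo-palatal: only /ʑ/ (fricative); no stop partner.
So /ʑ/ is the unpaired segment.

/ʑ/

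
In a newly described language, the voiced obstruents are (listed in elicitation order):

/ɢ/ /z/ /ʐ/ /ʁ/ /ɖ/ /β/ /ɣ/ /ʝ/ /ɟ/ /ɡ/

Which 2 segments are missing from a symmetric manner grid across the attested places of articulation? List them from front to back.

/b/, /d/

bilabial: stop —, fricative /β/.
alveolar: stop —, fricative /z/.
retroflex: stop /ɖ/, fricative /ʐ/.
palatal: stop /ɟ/, fricative /ʝ/.
velar: stop /ɡ/, fricative /ɣ/.
uvular: stop /ɢ/, fricative /ʁ/.
Gaps, from front to back: bilabial lacks stop (/b/); alveolar lacks stop (/d/).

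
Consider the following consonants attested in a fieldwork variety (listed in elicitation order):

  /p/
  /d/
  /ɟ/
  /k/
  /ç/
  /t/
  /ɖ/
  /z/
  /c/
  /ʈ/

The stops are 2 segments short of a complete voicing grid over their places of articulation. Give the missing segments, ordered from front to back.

/b/, /ɡ/

bilabial: voiceless /p/, voiced —.
alveolar: voiceless /t/, voiced /d/.
retroflex: voiceless /ʈ/, voiced /ɖ/.
palatal: voiceless /c/, voiced /ɟ/.
velar: voiceless /k/, voiced —.
Gaps, from front to back: bilabial lacks voiced (/b/); velar lacks voiced (/ɡ/).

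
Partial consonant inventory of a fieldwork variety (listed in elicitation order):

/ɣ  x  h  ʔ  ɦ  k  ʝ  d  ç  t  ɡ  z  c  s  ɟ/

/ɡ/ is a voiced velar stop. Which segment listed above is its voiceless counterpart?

/k/

The voiceless counterpart is a voiceless velar stop — in this inventory, /k/.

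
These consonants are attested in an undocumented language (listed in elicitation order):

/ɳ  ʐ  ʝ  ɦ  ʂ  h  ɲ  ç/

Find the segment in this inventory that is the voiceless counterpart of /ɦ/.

/ɦ/ is a voiced glottal fricative.
The voiceless counterpart is a voiceless glottal fricative — in this inventory, /h/.

/h/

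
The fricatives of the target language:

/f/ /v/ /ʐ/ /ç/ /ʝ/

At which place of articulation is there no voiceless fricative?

place of articulation  voiceless  voiced  
labiodental       f         v       
retroflex         —         ʐ       
palatal           ç         ʝ       
Every place of articulation has a voiceless member except retroflex, where /ʂ/ would be expected.

retroflex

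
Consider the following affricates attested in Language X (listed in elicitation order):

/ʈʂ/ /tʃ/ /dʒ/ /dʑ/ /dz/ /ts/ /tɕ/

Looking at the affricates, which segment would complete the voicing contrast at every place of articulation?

/ɖʐ/

Voiceless: /ts/ (alveolar), /tʃ/ (postalveolar), /ʈʂ/ (retroflex), /tɕ/ (alveolo-palatal).
Voiced: /dz/ (alveolar), /dʒ/ (postalveolar), /dʑ/ (alveolo-palatal).
The retroflex row has no voiced member, so the gap is the voiced retroflex affricate /ɖʐ/.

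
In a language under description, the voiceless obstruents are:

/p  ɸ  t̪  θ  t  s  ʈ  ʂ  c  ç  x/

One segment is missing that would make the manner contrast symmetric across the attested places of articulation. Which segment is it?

/k/

Stop: /p/ (bilabial), /t̪/ (dental), /t/ (alveolar), /ʈ/ (retroflex), /c/ (palatal).
Fricative: /ɸ/ (bilabial), /θ/ (dental), /s/ (alveolar), /ʂ/ (retroflex), /ç/ (palatal), /x/ (velar).
The velar row has no stop member, so the gap is the velar stop /k/.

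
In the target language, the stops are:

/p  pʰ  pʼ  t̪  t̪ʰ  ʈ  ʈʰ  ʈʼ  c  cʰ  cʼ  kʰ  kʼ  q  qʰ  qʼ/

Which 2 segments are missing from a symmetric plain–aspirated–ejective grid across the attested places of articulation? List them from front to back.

/t̪ʼ/, /k/

place of articulation  plain     aspirated  ejective
bilabial          p         pʰ        pʼ      
dental            t̪        t̪ʰ       —       
retroflex         ʈ         ʈʰ        ʈʼ      
palatal           c         cʰ        cʼ      
velar             —         kʰ        kʼ      
uvular            q         qʰ        qʼ      
Gaps, from front to back: dental lacks ejective (/t̪ʼ/); velar lacks plain (/k/).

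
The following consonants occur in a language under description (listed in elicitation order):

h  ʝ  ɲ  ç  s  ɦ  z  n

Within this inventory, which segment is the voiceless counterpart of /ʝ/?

/ʝ/ is a voiced palatal fricative.
The voiceless counterpart is a voiceless palatal fricative — in this inventory, /ç/.

/ç/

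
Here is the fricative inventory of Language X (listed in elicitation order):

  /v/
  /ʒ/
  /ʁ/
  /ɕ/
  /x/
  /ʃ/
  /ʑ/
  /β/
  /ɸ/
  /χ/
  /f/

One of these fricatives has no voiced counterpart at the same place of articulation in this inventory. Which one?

Bilabial: /ɸ/ ~ /β/
Labiodental: /f/ ~ /v/
Postalveolar: /ʃ/ ~ /ʒ/
Alveolo-palatal: /ɕ/ ~ /ʑ/
Uvular: /χ/ ~ /ʁ/
Velar: only /x/ (voiceless); no voiced partner.
So /x/ is the unpaired segment.

/x/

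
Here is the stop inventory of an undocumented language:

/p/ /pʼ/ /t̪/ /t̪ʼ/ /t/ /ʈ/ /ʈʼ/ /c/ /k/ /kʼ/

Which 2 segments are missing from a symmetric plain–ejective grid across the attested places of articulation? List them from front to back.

bilabial: plain /p/, ejective /pʼ/.
dental: plain /t̪/, ejective /t̪ʼ/.
alveolar: plain /t/, ejective —.
retroflex: plain /ʈ/, ejective /ʈʼ/.
palatal: plain /c/, ejective —.
velar: plain /k/, ejective /kʼ/.
Gaps, from front to back: alveolar lacks ejective (/tʼ/); palatal lacks ejective (/cʼ/).

/tʼ/, /cʼ/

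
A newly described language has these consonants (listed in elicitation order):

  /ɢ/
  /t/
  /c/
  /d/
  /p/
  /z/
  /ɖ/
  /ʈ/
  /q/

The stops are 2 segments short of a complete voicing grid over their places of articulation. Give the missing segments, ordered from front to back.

/b/, /ɟ/

place of articulation  voiceless  voiced  
bilabial          p         —       
alveolar          t         d       
retroflex         ʈ         ɖ       
palatal           c         —       
uvular            q         ɢ       
Gaps, from front to back: bilabial lacks voiced (/b/); palatal lacks voiced (/ɟ/).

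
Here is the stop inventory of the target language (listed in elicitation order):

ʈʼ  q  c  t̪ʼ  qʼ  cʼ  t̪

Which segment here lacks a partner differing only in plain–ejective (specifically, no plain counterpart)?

Dental: /t̪/ ~ /t̪ʼ/
Palatal: /c/ ~ /cʼ/
Uvular: /q/ ~ /qʼ/
Retroflex: only /ʈʼ/ (ejective); no plain partner.
So /ʈʼ/ is the unpaired segment.

/ʈʼ/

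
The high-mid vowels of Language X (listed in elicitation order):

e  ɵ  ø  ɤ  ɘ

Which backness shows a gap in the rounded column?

back

Unrounded: /e/ (front), /ɘ/ (central), /ɤ/ (back).
Rounded: /ø/ (front), /ɵ/ (central).
Every backness has a rounded member except back, where /o/ would be expected.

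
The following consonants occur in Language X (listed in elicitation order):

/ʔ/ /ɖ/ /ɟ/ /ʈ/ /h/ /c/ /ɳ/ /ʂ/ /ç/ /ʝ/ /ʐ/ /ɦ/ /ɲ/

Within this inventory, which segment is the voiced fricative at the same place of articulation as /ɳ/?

/ɳ/ is a retroflex nasal.
The voiced fricative at the same place is a voiced retroflex fricative — in this inventory, /ʐ/.

/ʐ/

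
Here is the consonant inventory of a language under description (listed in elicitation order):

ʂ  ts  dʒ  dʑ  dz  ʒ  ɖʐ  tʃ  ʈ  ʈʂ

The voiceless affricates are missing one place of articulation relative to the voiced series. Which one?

alveolo-palatal

Voiceless: /ts/ (alveolar), /tʃ/ (postalveolar), /ʈʂ/ (retroflex).
Voiced: /dz/ (alveolar), /dʒ/ (postalveolar), /ɖʐ/ (retroflex), /dʑ/ (alveolo-palatal).
Every place of articulation has a voiceless member except alveolo-palatal, where /tɕ/ would be expected.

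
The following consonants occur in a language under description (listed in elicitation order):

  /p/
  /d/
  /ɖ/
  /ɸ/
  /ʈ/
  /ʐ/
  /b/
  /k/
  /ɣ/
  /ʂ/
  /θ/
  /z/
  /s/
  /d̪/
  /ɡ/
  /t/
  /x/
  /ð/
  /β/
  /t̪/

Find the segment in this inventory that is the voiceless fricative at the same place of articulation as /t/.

/t/ is a voiceless alveolar stop.
The voiceless fricative at the same place is a voiceless alveolar fricative — in this inventory, /s/.

/s/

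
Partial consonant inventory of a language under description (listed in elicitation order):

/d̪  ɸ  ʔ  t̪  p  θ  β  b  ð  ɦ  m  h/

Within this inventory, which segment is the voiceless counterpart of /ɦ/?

/h/

/ɦ/ is a voiced glottal fricative.
The voiceless counterpart is a voiceless glottal fricative — in this inventory, /h/.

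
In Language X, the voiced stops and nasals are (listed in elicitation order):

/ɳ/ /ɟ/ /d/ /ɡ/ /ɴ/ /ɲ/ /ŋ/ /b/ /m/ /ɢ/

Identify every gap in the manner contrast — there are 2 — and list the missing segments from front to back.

Oral stop: /b/ (bilabial), /d/ (alveolar), /ɟ/ (palatal), /ɡ/ (velar), /ɢ/ (uvular).
Nasal: /m/ (bilabial), /ɳ/ (retroflex), /ɲ/ (palatal), /ŋ/ (velar), /ɴ/ (uvular).
Gaps, from front to back: alveolar lacks nasal (/n/); retroflex lacks oral stop (/ɖ/).

/n/, /ɖ/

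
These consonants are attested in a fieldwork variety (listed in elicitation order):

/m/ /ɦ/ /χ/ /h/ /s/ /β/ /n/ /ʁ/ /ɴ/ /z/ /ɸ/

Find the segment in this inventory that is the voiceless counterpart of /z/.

/s/

/z/ is a voiced alveolar fricative.
The voiceless counterpart is a voiceless alveolar fricative — in this inventory, /s/.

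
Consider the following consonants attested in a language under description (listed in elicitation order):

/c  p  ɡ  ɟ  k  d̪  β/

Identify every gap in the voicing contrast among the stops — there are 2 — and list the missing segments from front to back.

Voiceless: /p/ (bilabial), /c/ (palatal), /k/ (velar).
Voiced: /d̪/ (dental), /ɟ/ (palatal), /ɡ/ (velar).
Gaps, from front to back: bilabial lacks voiced (/b/); dental lacks voiceless (/t̪/).

/b/, /t̪/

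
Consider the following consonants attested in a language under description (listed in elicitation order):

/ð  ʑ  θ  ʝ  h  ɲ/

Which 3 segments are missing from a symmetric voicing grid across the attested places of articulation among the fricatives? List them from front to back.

/ɕ/, /ç/, /ɦ/

Voiceless: /θ/ (dental), /h/ (glottal).
Voiced: /ð/ (dental), /ʑ/ (alveolo-palatal), /ʝ/ (palatal).
Gaps, from front to back: alveolo-palatal lacks voiceless (/ɕ/); palatal lacks voiceless (/ç/); glottal lacks voiced (/ɦ/).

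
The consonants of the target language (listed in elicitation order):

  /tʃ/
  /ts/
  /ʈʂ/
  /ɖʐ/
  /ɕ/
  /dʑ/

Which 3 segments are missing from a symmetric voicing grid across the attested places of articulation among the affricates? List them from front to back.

/dz/, /dʒ/, /tɕ/

place of articulation  voiceless  voiced  
alveolar          ts        —       
postalveolar      tʃ        —       
retroflex         ʈʂ        ɖʐ      
alveolo-palatal   —         dʑ      
Gaps, from front to back: alveolar lacks voiced (/dz/); postalveolar lacks voiced (/dʒ/); alveolo-palatal lacks voiceless (/tɕ/).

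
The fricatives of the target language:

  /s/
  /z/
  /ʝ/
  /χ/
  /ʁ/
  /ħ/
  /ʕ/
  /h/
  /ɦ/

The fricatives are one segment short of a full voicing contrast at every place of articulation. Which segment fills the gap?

place of articulation  voiceless  voiced  
alveolar          s         z       
palatal           —         ʝ       
uvular            χ         ʁ       
pharyngeal        ħ         ʕ       
glottal           h         ɦ       
The palatal row has no voiceless member, so the gap is the voiceless palatal fricative /ç/.

/ç/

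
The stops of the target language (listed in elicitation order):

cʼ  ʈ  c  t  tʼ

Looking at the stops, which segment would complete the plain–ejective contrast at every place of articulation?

alveolar: plain /t/, ejective /tʼ/.
retroflex: plain /ʈ/, ejective —.
palatal: plain /c/, ejective /cʼ/.
The retroflex row has no ejective member, so the gap is the ejective retroflex stop /ʈʼ/.

/ʈʼ/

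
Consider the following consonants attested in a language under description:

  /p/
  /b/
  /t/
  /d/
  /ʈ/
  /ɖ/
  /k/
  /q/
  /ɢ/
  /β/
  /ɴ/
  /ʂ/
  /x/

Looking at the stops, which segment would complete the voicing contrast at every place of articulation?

/ɡ/

place of articulation  voiceless  voiced  
bilabial          p         b       
alveolar          t         d       
retroflex         ʈ         ɖ       
velar             k         —       
uvular            q         ɢ       
The velar row has no voiced member, so the gap is the voiced velar stop /ɡ/.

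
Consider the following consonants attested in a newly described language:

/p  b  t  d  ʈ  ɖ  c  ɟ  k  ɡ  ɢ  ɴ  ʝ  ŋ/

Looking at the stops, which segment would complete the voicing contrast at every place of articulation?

/q/

bilabial: voiceless /p/, voiced /b/.
alveolar: voiceless /t/, voiced /d/.
retroflex: voiceless /ʈ/, voiced /ɖ/.
palatal: voiceless /c/, voiced /ɟ/.
velar: voiceless /k/, voiced /ɡ/.
uvular: voiceless —, voiced /ɢ/.
The uvular row has no voiceless member, so the gap is the voiceless uvular stop /q/.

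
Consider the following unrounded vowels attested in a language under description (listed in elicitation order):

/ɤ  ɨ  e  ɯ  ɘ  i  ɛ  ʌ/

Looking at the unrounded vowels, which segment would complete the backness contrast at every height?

/ɜ/

high: front /i/, central /ɨ/, back /ɯ/.
high-mid: front /e/, central /ɘ/, back /ɤ/.
low-mid: front /ɛ/, central —, back /ʌ/.
The low-mid row has no central member, so the gap is the low-mid central unrounded vowel /ɜ/.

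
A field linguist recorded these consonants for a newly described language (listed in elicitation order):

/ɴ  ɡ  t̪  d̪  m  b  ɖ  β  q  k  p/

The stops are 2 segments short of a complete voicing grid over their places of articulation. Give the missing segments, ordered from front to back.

Voiceless: /p/ (bilabial), /t̪/ (dental), /k/ (velar), /q/ (uvular).
Voiced: /b/ (bilabial), /d̪/ (dental), /ɖ/ (retroflex), /ɡ/ (velar).
Gaps, from front to back: retroflex lacks voiceless (/ʈ/); uvular lacks voiced (/ɢ/).

/ʈ/, /ɢ/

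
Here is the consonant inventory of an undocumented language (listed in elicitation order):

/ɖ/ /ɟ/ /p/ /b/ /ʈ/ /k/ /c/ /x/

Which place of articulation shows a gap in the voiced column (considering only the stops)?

velar

bilabial: voiceless /p/, voiced /b/.
retroflex: voiceless /ʈ/, voiced /ɖ/.
palatal: voiceless /c/, voiced /ɟ/.
velar: voiceless /k/, voiced —.
Every place of articulation has a voiced member except velar, where /ɡ/ would be expected.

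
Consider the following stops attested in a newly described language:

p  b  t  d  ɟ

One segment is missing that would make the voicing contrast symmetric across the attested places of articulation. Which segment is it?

/c/

Voiceless: /p/ (bilabial), /t/ (alveolar).
Voiced: /b/ (bilabial), /d/ (alveolar), /ɟ/ (palatal).
The palatal row has no voiceless member, so the gap is the voiceless palatal stop /c/.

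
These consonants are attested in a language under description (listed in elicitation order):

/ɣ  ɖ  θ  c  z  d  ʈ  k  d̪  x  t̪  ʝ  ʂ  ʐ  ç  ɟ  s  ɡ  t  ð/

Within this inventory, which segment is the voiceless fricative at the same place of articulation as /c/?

/ç/

/c/ is a voiceless palatal stop.
The voiceless fricative at the same place is a voiceless palatal fricative — in this inventory, /ç/.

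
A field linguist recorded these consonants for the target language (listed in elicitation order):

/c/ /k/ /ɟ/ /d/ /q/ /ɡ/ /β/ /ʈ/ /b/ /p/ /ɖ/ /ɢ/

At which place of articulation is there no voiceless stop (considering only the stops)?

bilabial: voiceless /p/, voiced /b/.
alveolar: voiceless —, voiced /d/.
retroflex: voiceless /ʈ/, voiced /ɖ/.
palatal: voiceless /c/, voiced /ɟ/.
velar: voiceless /k/, voiced /ɡ/.
uvular: voiceless /q/, voiced /ɢ/.
Every place of articulation has a voiceless member except alveolar, where /t/ would be expected.

alveolar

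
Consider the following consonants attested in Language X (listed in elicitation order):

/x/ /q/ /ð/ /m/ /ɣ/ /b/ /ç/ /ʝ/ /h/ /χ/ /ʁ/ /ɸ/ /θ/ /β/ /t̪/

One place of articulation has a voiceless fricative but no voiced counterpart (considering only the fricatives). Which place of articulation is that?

bilabial: voiceless /ɸ/, voiced /β/.
dental: voiceless /θ/, voiced /ð/.
palatal: voiceless /ç/, voiced /ʝ/.
velar: voiceless /x/, voiced /ɣ/.
uvular: voiceless /χ/, voiced /ʁ/.
glottal: voiceless /h/, voiced —.
Every place of articulation has a voiced member except glottal, where /ɦ/ would be expected.

glottal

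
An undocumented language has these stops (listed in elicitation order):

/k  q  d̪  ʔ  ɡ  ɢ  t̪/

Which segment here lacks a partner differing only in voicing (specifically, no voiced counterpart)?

Dental: /t̪/ ~ /d̪/
Velar: /k/ ~ /ɡ/
Uvular: /q/ ~ /ɢ/
Glottal: only /ʔ/ (voiceless); no voiced partner.
So /ʔ/ is the unpaired segment.

/ʔ/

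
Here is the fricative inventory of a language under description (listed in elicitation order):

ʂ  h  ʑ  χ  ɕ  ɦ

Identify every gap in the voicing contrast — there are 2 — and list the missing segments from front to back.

retroflex: voiceless /ʂ/, voiced —.
alveolo-palatal: voiceless /ɕ/, voiced /ʑ/.
uvular: voiceless /χ/, voiced —.
glottal: voiceless /h/, voiced /ɦ/.
Gaps, from front to back: retroflex lacks voiced (/ʐ/); uvular lacks voiced (/ʁ/).

/ʐ/, /ʁ/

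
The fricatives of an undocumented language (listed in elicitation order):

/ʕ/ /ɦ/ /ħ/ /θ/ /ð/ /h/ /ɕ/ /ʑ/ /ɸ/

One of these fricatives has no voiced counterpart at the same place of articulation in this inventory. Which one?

/ɸ/

Dental: /θ/ ~ /ð/
Alveolo-palatal: /ɕ/ ~ /ʑ/
Pharyngeal: /ħ/ ~ /ʕ/
Glottal: /h/ ~ /ɦ/
Bilabial: only /ɸ/ (voiceless); no voiced partner.
So /ɸ/ is the unpaired segment.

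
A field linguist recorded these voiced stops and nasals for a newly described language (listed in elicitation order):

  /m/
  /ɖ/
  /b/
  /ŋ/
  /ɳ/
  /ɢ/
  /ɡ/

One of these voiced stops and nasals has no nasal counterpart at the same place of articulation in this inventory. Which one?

Bilabial: /b/ ~ /m/
Retroflex: /ɖ/ ~ /ɳ/
Velar: /ɡ/ ~ /ŋ/
Uvular: only /ɢ/ (oral stop); no nasal partner.
So /ɢ/ is the unpaired segment.

/ɢ/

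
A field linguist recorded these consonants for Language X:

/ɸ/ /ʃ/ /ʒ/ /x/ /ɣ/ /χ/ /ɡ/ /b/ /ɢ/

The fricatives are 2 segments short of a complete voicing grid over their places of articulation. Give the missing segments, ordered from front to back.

/β/, /ʁ/

Voiceless: /ɸ/ (bilabial), /ʃ/ (postalveolar), /x/ (velar), /χ/ (uvular).
Voiced: /ʒ/ (postalveolar), /ɣ/ (velar).
Gaps, from front to back: bilabial lacks voiced (/β/); uvular lacks voiced (/ʁ/).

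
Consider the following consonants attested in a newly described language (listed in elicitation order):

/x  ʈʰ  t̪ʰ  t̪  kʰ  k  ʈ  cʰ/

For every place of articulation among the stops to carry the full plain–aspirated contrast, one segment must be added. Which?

dental: plain /t̪/, aspirated /t̪ʰ/.
retroflex: plain /ʈ/, aspirated /ʈʰ/.
palatal: plain —, aspirated /cʰ/.
velar: plain /k/, aspirated /kʰ/.
The palatal row has no plain member, so the gap is the plain palatal stop /c/.

/c/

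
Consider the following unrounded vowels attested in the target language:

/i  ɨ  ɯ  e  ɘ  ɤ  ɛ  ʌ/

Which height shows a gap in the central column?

low-mid

Front: /i/ (high), /e/ (high-mid), /ɛ/ (low-mid).
Central: /ɨ/ (high), /ɘ/ (high-mid).
Back: /ɯ/ (high), /ɤ/ (high-mid), /ʌ/ (low-mid).
Every height has a central member except low-mid, where /ɜ/ would be expected.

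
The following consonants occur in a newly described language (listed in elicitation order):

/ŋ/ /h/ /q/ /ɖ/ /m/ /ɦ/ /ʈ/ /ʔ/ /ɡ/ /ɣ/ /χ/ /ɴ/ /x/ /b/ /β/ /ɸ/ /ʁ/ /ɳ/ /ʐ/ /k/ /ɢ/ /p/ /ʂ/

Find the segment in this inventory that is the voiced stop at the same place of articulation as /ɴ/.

/ɢ/

/ɴ/ is an uvular nasal.
The voiced stop at the same place is a voiced uvular stop — in this inventory, /ɢ/.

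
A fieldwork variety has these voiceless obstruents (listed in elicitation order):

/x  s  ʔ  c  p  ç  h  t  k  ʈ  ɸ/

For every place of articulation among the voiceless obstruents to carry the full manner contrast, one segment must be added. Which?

Stop: /p/ (bilabial), /t/ (alveolar), /ʈ/ (retroflex), /c/ (palatal), /k/ (velar), /ʔ/ (glottal).
Fricative: /ɸ/ (bilabial), /s/ (alveolar), /ç/ (palatal), /x/ (velar), /h/ (glottal).
The retroflex row has no fricative member, so the gap is the retroflex fricative /ʂ/.

/ʂ/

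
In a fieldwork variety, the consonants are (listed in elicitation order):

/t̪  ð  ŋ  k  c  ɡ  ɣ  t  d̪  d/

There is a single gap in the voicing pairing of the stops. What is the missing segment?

/ɟ/

Voiceless: /t̪/ (dental), /t/ (alveolar), /c/ (palatal), /k/ (velar).
Voiced: /d̪/ (dental), /d/ (alveolar), /ɡ/ (velar).
The palatal row has no voiced member, so the gap is the voiced palatal stop /ɟ/.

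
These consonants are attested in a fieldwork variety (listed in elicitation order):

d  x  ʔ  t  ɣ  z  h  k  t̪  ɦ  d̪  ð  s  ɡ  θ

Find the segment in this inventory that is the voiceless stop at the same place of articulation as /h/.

/ʔ/

/h/ is a voiceless glottal fricative.
The voiceless stop at the same place is a voiceless glottal stop — in this inventory, /ʔ/.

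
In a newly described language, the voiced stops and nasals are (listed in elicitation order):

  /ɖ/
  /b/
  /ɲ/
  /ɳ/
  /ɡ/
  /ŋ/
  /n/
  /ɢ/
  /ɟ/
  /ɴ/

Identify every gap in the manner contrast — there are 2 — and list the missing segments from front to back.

/m/, /d/

Oral stop: /b/ (bilabial), /ɖ/ (retroflex), /ɟ/ (palatal), /ɡ/ (velar), /ɢ/ (uvular).
Nasal: /n/ (alveolar), /ɳ/ (retroflex), /ɲ/ (palatal), /ŋ/ (velar), /ɴ/ (uvular).
Gaps, from front to back: bilabial lacks nasal (/m/); alveolar lacks oral stop (/d/).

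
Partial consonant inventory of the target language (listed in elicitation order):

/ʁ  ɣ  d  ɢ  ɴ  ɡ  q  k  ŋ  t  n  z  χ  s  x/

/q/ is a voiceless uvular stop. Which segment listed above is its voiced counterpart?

/ɢ/

The voiced counterpart is a voiced uvular stop — in this inventory, /ɢ/.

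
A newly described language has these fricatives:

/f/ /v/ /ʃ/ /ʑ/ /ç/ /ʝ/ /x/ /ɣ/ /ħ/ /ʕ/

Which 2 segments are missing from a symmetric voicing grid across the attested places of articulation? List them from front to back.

/ʒ/, /ɕ/

labiodental: voiceless /f/, voiced /v/.
postalveolar: voiceless /ʃ/, voiced —.
alveolo-palatal: voiceless —, voiced /ʑ/.
palatal: voiceless /ç/, voiced /ʝ/.
velar: voiceless /x/, voiced /ɣ/.
pharyngeal: voiceless /ħ/, voiced /ʕ/.
Gaps, from front to back: postalveolar lacks voiced (/ʒ/); alveolo-palatal lacks voiceless (/ɕ/).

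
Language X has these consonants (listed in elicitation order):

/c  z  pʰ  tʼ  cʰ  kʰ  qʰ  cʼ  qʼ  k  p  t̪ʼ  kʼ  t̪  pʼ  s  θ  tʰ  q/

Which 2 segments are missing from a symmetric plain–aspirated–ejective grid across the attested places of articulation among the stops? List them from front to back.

bilabial: plain /p/, aspirated /pʰ/, ejective /pʼ/.
dental: plain /t̪/, aspirated —, ejective /t̪ʼ/.
alveolar: plain —, aspirated /tʰ/, ejective /tʼ/.
palatal: plain /c/, aspirated /cʰ/, ejective /cʼ/.
velar: plain /k/, aspirated /kʰ/, ejective /kʼ/.
uvular: plain /q/, aspirated /qʰ/, ejective /qʼ/.
Gaps, from front to back: dental lacks aspirated (/t̪ʰ/); alveolar lacks plain (/t/).

/t̪ʰ/, /t/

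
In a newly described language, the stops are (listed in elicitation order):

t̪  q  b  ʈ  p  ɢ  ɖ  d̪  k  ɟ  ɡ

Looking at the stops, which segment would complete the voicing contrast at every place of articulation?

bilabial: voiceless /p/, voiced /b/.
dental: voiceless /t̪/, voiced /d̪/.
retroflex: voiceless /ʈ/, voiced /ɖ/.
palatal: voiceless —, voiced /ɟ/.
velar: voiceless /k/, voiced /ɡ/.
uvular: voiceless /q/, voiced /ɢ/.
The palatal row has no voiceless member, so the gap is the voiceless palatal stop /c/.

/c/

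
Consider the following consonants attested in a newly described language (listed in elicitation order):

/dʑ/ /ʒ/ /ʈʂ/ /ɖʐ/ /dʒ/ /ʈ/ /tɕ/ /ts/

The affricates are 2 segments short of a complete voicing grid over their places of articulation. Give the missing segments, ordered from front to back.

alveolar: voiceless /ts/, voiced —.
postalveolar: voiceless —, voiced /dʒ/.
retroflex: voiceless /ʈʂ/, voiced /ɖʐ/.
alveolo-palatal: voiceless /tɕ/, voiced /dʑ/.
Gaps, from front to back: alveolar lacks voiced (/dz/); postalveolar lacks voiceless (/tʃ/).

/dz/, /tʃ/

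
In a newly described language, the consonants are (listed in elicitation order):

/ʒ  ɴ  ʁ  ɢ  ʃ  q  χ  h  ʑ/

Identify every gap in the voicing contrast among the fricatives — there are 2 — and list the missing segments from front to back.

/ɕ/, /ɦ/

postalveolar: voiceless /ʃ/, voiced /ʒ/.
alveolo-palatal: voiceless —, voiced /ʑ/.
uvular: voiceless /χ/, voiced /ʁ/.
glottal: voiceless /h/, voiced —.
Gaps, from front to back: alveolo-palatal lacks voiceless (/ɕ/); glottal lacks voiced (/ɦ/).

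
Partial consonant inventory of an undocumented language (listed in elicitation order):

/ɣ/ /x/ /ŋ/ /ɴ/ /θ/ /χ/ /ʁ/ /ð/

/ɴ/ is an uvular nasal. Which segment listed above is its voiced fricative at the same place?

/ʁ/

The voiced fricative at the same place is a voiced uvular fricative — in this inventory, /ʁ/.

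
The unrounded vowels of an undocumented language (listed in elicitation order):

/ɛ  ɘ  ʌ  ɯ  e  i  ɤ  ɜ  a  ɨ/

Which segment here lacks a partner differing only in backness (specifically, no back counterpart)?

High: /i/ ~ /ɨ/ ~ /ɯ/
High-mid: /e/ ~ /ɘ/ ~ /ɤ/
Low-mid: /ɛ/ ~ /ɜ/ ~ /ʌ/
Low: only /a/ (front); no back partner.
So /a/ is the unpaired segment.

/a/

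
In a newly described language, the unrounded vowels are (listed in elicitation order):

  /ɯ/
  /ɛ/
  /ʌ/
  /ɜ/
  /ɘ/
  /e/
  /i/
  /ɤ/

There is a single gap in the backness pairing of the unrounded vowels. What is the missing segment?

/ɨ/

height            front     central   back    
high              i         —         ɯ       
high-mid          e         ɘ         ɤ       
low-mid           ɛ         ɜ         ʌ       
The high row has no central member, so the gap is the high central unrounded vowel /ɨ/.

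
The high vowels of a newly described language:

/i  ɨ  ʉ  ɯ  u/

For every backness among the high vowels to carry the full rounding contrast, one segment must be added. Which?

backness          unrounded  rounded 
front             i         —       
central           ɨ         ʉ       
back              ɯ         u       
The front row has no rounded member, so the gap is the front rounded vowel /y/.

/y/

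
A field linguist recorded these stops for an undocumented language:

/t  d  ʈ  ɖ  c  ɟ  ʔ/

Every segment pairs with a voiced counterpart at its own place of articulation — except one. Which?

Alveolar: /t/ ~ /d/
Retroflex: /ʈ/ ~ /ɖ/
Palatal: /c/ ~ /ɟ/
Glottal: only /ʔ/ (voiceless); no voiced partner.
So /ʔ/ is the unpaired segment.

/ʔ/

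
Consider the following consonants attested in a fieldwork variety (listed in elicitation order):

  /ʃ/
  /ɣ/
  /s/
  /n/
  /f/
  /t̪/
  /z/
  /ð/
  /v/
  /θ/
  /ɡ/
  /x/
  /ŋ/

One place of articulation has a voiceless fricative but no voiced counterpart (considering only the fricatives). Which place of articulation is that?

Voiceless: /f/ (labiodental), /θ/ (dental), /s/ (alveolar), /ʃ/ (postalveolar), /x/ (velar).
Voiced: /v/ (labiodental), /ð/ (dental), /z/ (alveolar), /ɣ/ (velar).
Every place of articulation has a voiced member except postalveolar, where /ʒ/ would be expected.

postalveolar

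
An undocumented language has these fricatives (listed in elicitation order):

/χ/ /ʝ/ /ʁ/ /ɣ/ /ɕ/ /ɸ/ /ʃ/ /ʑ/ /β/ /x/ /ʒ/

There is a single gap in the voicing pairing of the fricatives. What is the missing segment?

/ç/

Voiceless: /ɸ/ (bilabial), /ʃ/ (postalveolar), /ɕ/ (alveolo-palatal), /x/ (velar), /χ/ (uvular).
Voiced: /β/ (bilabial), /ʒ/ (postalveolar), /ʑ/ (alveolo-palatal), /ʝ/ (palatal), /ɣ/ (velar), /ʁ/ (uvular).
The palatal row has no voiceless member, so the gap is the voiceless palatal fricative /ç/.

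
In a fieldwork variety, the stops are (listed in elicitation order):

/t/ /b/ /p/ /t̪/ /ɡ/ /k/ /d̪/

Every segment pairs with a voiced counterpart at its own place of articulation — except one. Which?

/t/

Bilabial: /p/ ~ /b/
Dental: /t̪/ ~ /d̪/
Velar: /k/ ~ /ɡ/
Alveolar: only /t/ (voiceless); no voiced partner.
So /t/ is the unpaired segment.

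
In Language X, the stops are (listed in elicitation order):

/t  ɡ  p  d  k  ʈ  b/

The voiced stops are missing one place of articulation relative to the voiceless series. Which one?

Voiceless: /p/ (bilabial), /t/ (alveolar), /ʈ/ (retroflex), /k/ (velar).
Voiced: /b/ (bilabial), /d/ (alveolar), /ɡ/ (velar).
Every place of articulation has a voiced member except retroflex, where /ɖ/ would be expected.

retroflex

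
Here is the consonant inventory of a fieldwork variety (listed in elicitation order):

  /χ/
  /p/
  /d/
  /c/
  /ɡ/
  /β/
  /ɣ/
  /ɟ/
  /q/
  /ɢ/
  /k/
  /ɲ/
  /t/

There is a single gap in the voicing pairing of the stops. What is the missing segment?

/b/

place of articulation  voiceless  voiced  
bilabial          p         —       
alveolar          t         d       
palatal           c         ɟ       
velar             k         ɡ       
uvular            q         ɢ       
The bilabial row has no voiced member, so the gap is the voiced bilabial stop /b/.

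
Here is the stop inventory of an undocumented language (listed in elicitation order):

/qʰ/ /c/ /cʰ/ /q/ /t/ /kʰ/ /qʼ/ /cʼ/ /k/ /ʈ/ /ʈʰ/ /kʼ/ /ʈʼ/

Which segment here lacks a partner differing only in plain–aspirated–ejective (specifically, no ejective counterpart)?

/t/

Retroflex: /ʈ/ ~ /ʈʰ/ ~ /ʈʼ/
Palatal: /c/ ~ /cʰ/ ~ /cʼ/
Velar: /k/ ~ /kʰ/ ~ /kʼ/
Uvular: /q/ ~ /qʰ/ ~ /qʼ/
Alveolar: only /t/ (plain); no ejective partner.
So /t/ is the unpaired segment.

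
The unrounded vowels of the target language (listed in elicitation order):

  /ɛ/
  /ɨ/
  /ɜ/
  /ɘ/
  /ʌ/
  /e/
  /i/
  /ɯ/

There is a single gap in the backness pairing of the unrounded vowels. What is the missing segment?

high: front /i/, central /ɨ/, back /ɯ/.
high-mid: front /e/, central /ɘ/, back —.
low-mid: front /ɛ/, central /ɜ/, back /ʌ/.
The high-mid row has no back member, so the gap is the high-mid back unrounded vowel /ɤ/.

/ɤ/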